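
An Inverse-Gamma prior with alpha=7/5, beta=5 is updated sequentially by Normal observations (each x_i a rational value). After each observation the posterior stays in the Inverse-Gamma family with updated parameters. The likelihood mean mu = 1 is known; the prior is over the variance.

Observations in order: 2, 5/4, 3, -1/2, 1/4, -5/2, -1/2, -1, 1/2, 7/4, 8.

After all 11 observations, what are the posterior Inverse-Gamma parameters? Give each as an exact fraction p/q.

obs 1: x=2 → posterior Inverse-Gamma(19/10, 11/2)
obs 2: x=5/4 → posterior Inverse-Gamma(12/5, 177/32)
obs 3: x=3 → posterior Inverse-Gamma(29/10, 241/32)
obs 4: x=-1/2 → posterior Inverse-Gamma(17/5, 277/32)
obs 5: x=1/4 → posterior Inverse-Gamma(39/10, 143/16)
obs 6: x=-5/2 → posterior Inverse-Gamma(22/5, 241/16)
obs 7: x=-1/2 → posterior Inverse-Gamma(49/10, 259/16)
obs 8: x=-1 → posterior Inverse-Gamma(27/5, 291/16)
obs 9: x=1/2 → posterior Inverse-Gamma(59/10, 293/16)
obs 10: x=7/4 → posterior Inverse-Gamma(32/5, 595/32)
obs 11: x=8 → posterior Inverse-Gamma(69/10, 1379/32)

alpha=69/10, beta=1379/32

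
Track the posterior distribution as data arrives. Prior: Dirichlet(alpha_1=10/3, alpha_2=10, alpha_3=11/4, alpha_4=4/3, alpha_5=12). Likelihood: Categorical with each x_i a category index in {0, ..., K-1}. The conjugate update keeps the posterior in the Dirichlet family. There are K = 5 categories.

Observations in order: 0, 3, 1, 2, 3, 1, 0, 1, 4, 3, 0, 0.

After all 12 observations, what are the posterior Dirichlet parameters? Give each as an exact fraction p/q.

alpha_1=22/3, alpha_2=13, alpha_3=15/4, alpha_4=13/3, alpha_5=13

obs 1: x=0 → posterior Dirichlet(13/3, 10, 11/4, 4/3, 12)
obs 2: x=3 → posterior Dirichlet(13/3, 10, 11/4, 7/3, 12)
obs 3: x=1 → posterior Dirichlet(13/3, 11, 11/4, 7/3, 12)
obs 4: x=2 → posterior Dirichlet(13/3, 11, 15/4, 7/3, 12)
obs 5: x=3 → posterior Dirichlet(13/3, 11, 15/4, 10/3, 12)
obs 6: x=1 → posterior Dirichlet(13/3, 12, 15/4, 10/3, 12)
obs 7: x=0 → posterior Dirichlet(16/3, 12, 15/4, 10/3, 12)
obs 8: x=1 → posterior Dirichlet(16/3, 13, 15/4, 10/3, 12)
obs 9: x=4 → posterior Dirichlet(16/3, 13, 15/4, 10/3, 13)
obs 10: x=3 → posterior Dirichlet(16/3, 13, 15/4, 13/3, 13)
obs 11: x=0 → posterior Dirichlet(19/3, 13, 15/4, 13/3, 13)
obs 12: x=0 → posterior Dirichlet(22/3, 13, 15/4, 13/3, 13)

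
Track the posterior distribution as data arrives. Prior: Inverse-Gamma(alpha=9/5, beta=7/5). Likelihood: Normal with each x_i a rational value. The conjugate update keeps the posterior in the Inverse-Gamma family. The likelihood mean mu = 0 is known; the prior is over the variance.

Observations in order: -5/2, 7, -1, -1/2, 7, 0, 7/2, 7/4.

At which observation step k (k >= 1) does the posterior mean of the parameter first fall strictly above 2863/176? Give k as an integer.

obs 1: x=-5/2 → posterior Inverse-Gamma(23/10, 181/40)
obs 2: x=7 → posterior Inverse-Gamma(14/5, 1161/40)
obs 3: x=-1 → posterior Inverse-Gamma(33/10, 1181/40)
obs 4: x=-1/2 → posterior Inverse-Gamma(19/5, 593/20)
obs 5: x=7 → posterior Inverse-Gamma(43/10, 1083/20)
obs 6: x=0 → posterior Inverse-Gamma(24/5, 1083/20)
obs 7: x=7/2 → posterior Inverse-Gamma(53/10, 2411/40)
obs 8: x=7/4 → posterior Inverse-Gamma(29/5, 9889/160)

k = 5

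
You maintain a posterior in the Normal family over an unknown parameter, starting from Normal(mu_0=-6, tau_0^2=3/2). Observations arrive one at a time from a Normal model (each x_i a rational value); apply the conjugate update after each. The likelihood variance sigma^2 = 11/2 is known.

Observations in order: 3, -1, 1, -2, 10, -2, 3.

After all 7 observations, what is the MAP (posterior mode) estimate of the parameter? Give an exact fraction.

obs 1: x=3 → posterior Normal(-57/14, 33/28)
obs 2: x=-1 → posterior Normal(-60/17, 33/34)
obs 3: x=1 → posterior Normal(-57/20, 33/40)
obs 4: x=-2 → posterior Normal(-63/23, 33/46)
obs 5: x=10 → posterior Normal(-33/26, 33/52)
obs 6: x=-2 → posterior Normal(-39/29, 33/58)
obs 7: x=3 → posterior Normal(-15/16, 33/64)

-15/16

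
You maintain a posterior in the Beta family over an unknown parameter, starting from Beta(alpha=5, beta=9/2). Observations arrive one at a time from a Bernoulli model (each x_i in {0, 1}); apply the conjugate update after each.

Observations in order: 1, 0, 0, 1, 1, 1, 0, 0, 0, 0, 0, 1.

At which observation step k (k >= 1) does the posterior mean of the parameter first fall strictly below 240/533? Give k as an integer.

k = 11

obs 1: x=1 → posterior Beta(6, 9/2)
obs 2: x=0 → posterior Beta(6, 11/2)
obs 3: x=0 → posterior Beta(6, 13/2)
obs 4: x=1 → posterior Beta(7, 13/2)
obs 5: x=1 → posterior Beta(8, 13/2)
obs 6: x=1 → posterior Beta(9, 13/2)
obs 7: x=0 → posterior Beta(9, 15/2)
obs 8: x=0 → posterior Beta(9, 17/2)
obs 9: x=0 → posterior Beta(9, 19/2)
obs 10: x=0 → posterior Beta(9, 21/2)
obs 11: x=0 → posterior Beta(9, 23/2)
obs 12: x=1 → posterior Beta(10, 23/2)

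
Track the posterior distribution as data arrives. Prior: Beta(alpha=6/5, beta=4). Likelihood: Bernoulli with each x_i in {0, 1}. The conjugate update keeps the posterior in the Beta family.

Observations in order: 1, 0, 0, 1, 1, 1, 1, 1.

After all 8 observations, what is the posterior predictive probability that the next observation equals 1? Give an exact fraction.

6/11

obs 1: x=1 → posterior Beta(11/5, 4)
obs 2: x=0 → posterior Beta(11/5, 5)
obs 3: x=0 → posterior Beta(11/5, 6)
obs 4: x=1 → posterior Beta(16/5, 6)
obs 5: x=1 → posterior Beta(21/5, 6)
obs 6: x=1 → posterior Beta(26/5, 6)
obs 7: x=1 → posterior Beta(31/5, 6)
obs 8: x=1 → posterior Beta(36/5, 6)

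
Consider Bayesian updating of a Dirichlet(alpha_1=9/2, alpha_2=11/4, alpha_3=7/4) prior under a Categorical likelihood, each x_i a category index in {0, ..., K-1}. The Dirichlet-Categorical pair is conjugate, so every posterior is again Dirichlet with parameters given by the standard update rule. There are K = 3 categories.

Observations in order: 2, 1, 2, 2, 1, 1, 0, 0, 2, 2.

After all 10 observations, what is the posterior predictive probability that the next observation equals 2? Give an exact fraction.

obs 1: x=2 → posterior Dirichlet(9/2, 11/4, 11/4)
obs 2: x=1 → posterior Dirichlet(9/2, 15/4, 11/4)
obs 3: x=2 → posterior Dirichlet(9/2, 15/4, 15/4)
obs 4: x=2 → posterior Dirichlet(9/2, 15/4, 19/4)
obs 5: x=1 → posterior Dirichlet(9/2, 19/4, 19/4)
obs 6: x=1 → posterior Dirichlet(9/2, 23/4, 19/4)
obs 7: x=0 → posterior Dirichlet(11/2, 23/4, 19/4)
obs 8: x=0 → posterior Dirichlet(13/2, 23/4, 19/4)
obs 9: x=2 → posterior Dirichlet(13/2, 23/4, 23/4)
obs 10: x=2 → posterior Dirichlet(13/2, 23/4, 27/4)

27/76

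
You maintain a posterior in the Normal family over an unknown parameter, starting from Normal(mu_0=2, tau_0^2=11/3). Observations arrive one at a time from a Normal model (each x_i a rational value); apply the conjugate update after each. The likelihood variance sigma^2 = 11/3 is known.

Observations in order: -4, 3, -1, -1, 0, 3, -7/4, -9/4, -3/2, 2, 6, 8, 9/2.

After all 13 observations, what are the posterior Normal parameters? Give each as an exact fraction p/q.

obs 1: x=-4 → posterior Normal(-1, 11/6)
obs 2: x=3 → posterior Normal(1/3, 11/9)
obs 3: x=-1 → posterior Normal(0, 11/12)
obs 4: x=-1 → posterior Normal(-1/5, 11/15)
obs 5: x=0 → posterior Normal(-1/6, 11/18)
obs 6: x=3 → posterior Normal(2/7, 11/21)
obs 7: x=-7/4 → posterior Normal(1/32, 11/24)
obs 8: x=-9/4 → posterior Normal(-2/9, 11/27)
obs 9: x=-3/2 → posterior Normal(-7/20, 11/30)
obs 10: x=2 → posterior Normal(-3/22, 1/3)
obs 11: x=6 → posterior Normal(3/8, 11/36)
obs 12: x=8 → posterior Normal(25/26, 11/39)
obs 13: x=9/2 → posterior Normal(17/14, 11/42)

mu_0=17/14, tau_0^2=11/42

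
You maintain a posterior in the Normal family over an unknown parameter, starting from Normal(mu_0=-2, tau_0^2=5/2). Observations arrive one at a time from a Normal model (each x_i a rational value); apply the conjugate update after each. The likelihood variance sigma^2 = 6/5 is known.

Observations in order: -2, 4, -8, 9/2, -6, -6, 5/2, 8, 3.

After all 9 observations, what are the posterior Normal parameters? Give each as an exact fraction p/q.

mu_0=-8/79, tau_0^2=10/79

obs 1: x=-2 → posterior Normal(-2, 30/37)
obs 2: x=4 → posterior Normal(13/31, 15/31)
obs 3: x=-8 → posterior Normal(-2, 10/29)
obs 4: x=9/2 → posterior Normal(-123/224, 15/56)
obs 5: x=-6 → posterior Normal(-423/274, 30/137)
obs 6: x=-6 → posterior Normal(-241/108, 5/27)
obs 7: x=5/2 → posterior Normal(-299/187, 30/187)
obs 8: x=8 → posterior Normal(-99/212, 15/106)
obs 9: x=3 → posterior Normal(-8/79, 10/79)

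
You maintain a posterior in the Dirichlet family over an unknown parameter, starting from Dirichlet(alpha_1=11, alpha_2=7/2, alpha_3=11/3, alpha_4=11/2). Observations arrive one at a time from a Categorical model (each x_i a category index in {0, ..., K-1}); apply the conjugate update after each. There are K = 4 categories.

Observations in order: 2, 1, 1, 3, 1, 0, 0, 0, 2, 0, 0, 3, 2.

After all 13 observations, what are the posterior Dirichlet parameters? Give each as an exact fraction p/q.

alpha_1=16, alpha_2=13/2, alpha_3=20/3, alpha_4=15/2

obs 1: x=2 → posterior Dirichlet(11, 7/2, 14/3, 11/2)
obs 2: x=1 → posterior Dirichlet(11, 9/2, 14/3, 11/2)
obs 3: x=1 → posterior Dirichlet(11, 11/2, 14/3, 11/2)
obs 4: x=3 → posterior Dirichlet(11, 11/2, 14/3, 13/2)
obs 5: x=1 → posterior Dirichlet(11, 13/2, 14/3, 13/2)
obs 6: x=0 → posterior Dirichlet(12, 13/2, 14/3, 13/2)
obs 7: x=0 → posterior Dirichlet(13, 13/2, 14/3, 13/2)
obs 8: x=0 → posterior Dirichlet(14, 13/2, 14/3, 13/2)
obs 9: x=2 → posterior Dirichlet(14, 13/2, 17/3, 13/2)
obs 10: x=0 → posterior Dirichlet(15, 13/2, 17/3, 13/2)
obs 11: x=0 → posterior Dirichlet(16, 13/2, 17/3, 13/2)
obs 12: x=3 → posterior Dirichlet(16, 13/2, 17/3, 15/2)
obs 13: x=2 → posterior Dirichlet(16, 13/2, 20/3, 15/2)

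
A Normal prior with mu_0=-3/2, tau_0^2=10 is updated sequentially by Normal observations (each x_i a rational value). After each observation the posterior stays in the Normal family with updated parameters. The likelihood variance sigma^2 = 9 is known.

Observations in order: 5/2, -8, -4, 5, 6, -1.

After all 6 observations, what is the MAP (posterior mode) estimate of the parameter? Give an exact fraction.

-17/138

obs 1: x=5/2 → posterior Normal(23/38, 90/19)
obs 2: x=-8 → posterior Normal(-137/58, 90/29)
obs 3: x=-4 → posterior Normal(-217/78, 30/13)
obs 4: x=5 → posterior Normal(-117/98, 90/49)
obs 5: x=6 → posterior Normal(3/118, 90/59)
obs 6: x=-1 → posterior Normal(-17/138, 30/23)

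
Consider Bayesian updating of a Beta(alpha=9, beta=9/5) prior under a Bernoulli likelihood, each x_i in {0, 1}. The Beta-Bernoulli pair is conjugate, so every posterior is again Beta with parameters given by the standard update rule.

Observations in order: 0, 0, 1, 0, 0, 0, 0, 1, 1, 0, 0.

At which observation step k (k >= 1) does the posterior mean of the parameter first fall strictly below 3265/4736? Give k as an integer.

k = 4

obs 1: x=0 → posterior Beta(9, 14/5)
obs 2: x=0 → posterior Beta(9, 19/5)
obs 3: x=1 → posterior Beta(10, 19/5)
obs 4: x=0 → posterior Beta(10, 24/5)
obs 5: x=0 → posterior Beta(10, 29/5)
obs 6: x=0 → posterior Beta(10, 34/5)
obs 7: x=0 → posterior Beta(10, 39/5)
obs 8: x=1 → posterior Beta(11, 39/5)
obs 9: x=1 → posterior Beta(12, 39/5)
obs 10: x=0 → posterior Beta(12, 44/5)
obs 11: x=0 → posterior Beta(12, 49/5)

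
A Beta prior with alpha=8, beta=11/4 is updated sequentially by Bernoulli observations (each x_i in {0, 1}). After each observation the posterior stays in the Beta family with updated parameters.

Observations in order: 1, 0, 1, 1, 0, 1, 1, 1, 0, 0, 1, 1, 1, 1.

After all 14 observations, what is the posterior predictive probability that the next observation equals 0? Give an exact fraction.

obs 1: x=1 → posterior Beta(9, 11/4)
obs 2: x=0 → posterior Beta(9, 15/4)
obs 3: x=1 → posterior Beta(10, 15/4)
obs 4: x=1 → posterior Beta(11, 15/4)
obs 5: x=0 → posterior Beta(11, 19/4)
obs 6: x=1 → posterior Beta(12, 19/4)
obs 7: x=1 → posterior Beta(13, 19/4)
obs 8: x=1 → posterior Beta(14, 19/4)
obs 9: x=0 → posterior Beta(14, 23/4)
obs 10: x=0 → posterior Beta(14, 27/4)
obs 11: x=1 → posterior Beta(15, 27/4)
obs 12: x=1 → posterior Beta(16, 27/4)
obs 13: x=1 → posterior Beta(17, 27/4)
obs 14: x=1 → posterior Beta(18, 27/4)

3/11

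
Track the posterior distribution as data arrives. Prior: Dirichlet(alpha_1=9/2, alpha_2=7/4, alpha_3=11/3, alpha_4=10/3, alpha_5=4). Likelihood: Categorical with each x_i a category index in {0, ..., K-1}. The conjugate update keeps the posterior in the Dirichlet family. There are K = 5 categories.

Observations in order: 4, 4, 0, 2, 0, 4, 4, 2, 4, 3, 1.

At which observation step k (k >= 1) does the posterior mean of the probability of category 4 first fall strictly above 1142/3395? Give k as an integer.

obs 1: x=4 → posterior Dirichlet(9/2, 7/4, 11/3, 10/3, 5)
obs 2: x=4 → posterior Dirichlet(9/2, 7/4, 11/3, 10/3, 6)
obs 3: x=0 → posterior Dirichlet(11/2, 7/4, 11/3, 10/3, 6)
obs 4: x=2 → posterior Dirichlet(11/2, 7/4, 14/3, 10/3, 6)
obs 5: x=0 → posterior Dirichlet(13/2, 7/4, 14/3, 10/3, 6)
obs 6: x=4 → posterior Dirichlet(13/2, 7/4, 14/3, 10/3, 7)
obs 7: x=4 → posterior Dirichlet(13/2, 7/4, 14/3, 10/3, 8)
obs 8: x=2 → posterior Dirichlet(13/2, 7/4, 17/3, 10/3, 8)
obs 9: x=4 → posterior Dirichlet(13/2, 7/4, 17/3, 10/3, 9)
obs 10: x=3 → posterior Dirichlet(13/2, 7/4, 17/3, 13/3, 9)
obs 11: x=1 → posterior Dirichlet(13/2, 11/4, 17/3, 13/3, 9)

k = 9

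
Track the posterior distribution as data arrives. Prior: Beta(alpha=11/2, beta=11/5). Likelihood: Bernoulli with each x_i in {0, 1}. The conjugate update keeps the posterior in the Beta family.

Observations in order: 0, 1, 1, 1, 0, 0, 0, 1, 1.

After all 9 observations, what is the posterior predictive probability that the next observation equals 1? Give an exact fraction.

obs 1: x=0 → posterior Beta(11/2, 16/5)
obs 2: x=1 → posterior Beta(13/2, 16/5)
obs 3: x=1 → posterior Beta(15/2, 16/5)
obs 4: x=1 → posterior Beta(17/2, 16/5)
obs 5: x=0 → posterior Beta(17/2, 21/5)
obs 6: x=0 → posterior Beta(17/2, 26/5)
obs 7: x=0 → posterior Beta(17/2, 31/5)
obs 8: x=1 → posterior Beta(19/2, 31/5)
obs 9: x=1 → posterior Beta(21/2, 31/5)

105/167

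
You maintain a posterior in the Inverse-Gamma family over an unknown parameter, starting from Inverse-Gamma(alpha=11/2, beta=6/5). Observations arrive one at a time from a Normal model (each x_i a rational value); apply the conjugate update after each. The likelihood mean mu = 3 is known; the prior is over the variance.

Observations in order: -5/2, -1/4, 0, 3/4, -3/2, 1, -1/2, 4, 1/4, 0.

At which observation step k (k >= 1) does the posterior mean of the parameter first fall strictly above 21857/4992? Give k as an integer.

k = 4

obs 1: x=-5/2 → posterior Inverse-Gamma(6, 653/40)
obs 2: x=-1/4 → posterior Inverse-Gamma(13/2, 3457/160)
obs 3: x=0 → posterior Inverse-Gamma(7, 4177/160)
obs 4: x=3/4 → posterior Inverse-Gamma(15/2, 2291/80)
obs 5: x=-3/2 → posterior Inverse-Gamma(8, 3101/80)
obs 6: x=1 → posterior Inverse-Gamma(17/2, 3261/80)
obs 7: x=-1/2 → posterior Inverse-Gamma(9, 3751/80)
obs 8: x=4 → posterior Inverse-Gamma(19/2, 3791/80)
obs 9: x=1/4 → posterior Inverse-Gamma(10, 8187/160)
obs 10: x=0 → posterior Inverse-Gamma(21/2, 8907/160)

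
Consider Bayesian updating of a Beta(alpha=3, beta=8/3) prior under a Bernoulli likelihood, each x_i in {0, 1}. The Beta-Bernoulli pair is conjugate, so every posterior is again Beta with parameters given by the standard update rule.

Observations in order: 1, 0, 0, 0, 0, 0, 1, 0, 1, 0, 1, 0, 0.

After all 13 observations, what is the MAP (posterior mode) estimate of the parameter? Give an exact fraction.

obs 1: x=1 → posterior Beta(4, 8/3)
obs 2: x=0 → posterior Beta(4, 11/3)
obs 3: x=0 → posterior Beta(4, 14/3)
obs 4: x=0 → posterior Beta(4, 17/3)
obs 5: x=0 → posterior Beta(4, 20/3)
obs 6: x=0 → posterior Beta(4, 23/3)
obs 7: x=1 → posterior Beta(5, 23/3)
obs 8: x=0 → posterior Beta(5, 26/3)
obs 9: x=1 → posterior Beta(6, 26/3)
obs 10: x=0 → posterior Beta(6, 29/3)
obs 11: x=1 → posterior Beta(7, 29/3)
obs 12: x=0 → posterior Beta(7, 32/3)
obs 13: x=0 → posterior Beta(7, 35/3)

9/25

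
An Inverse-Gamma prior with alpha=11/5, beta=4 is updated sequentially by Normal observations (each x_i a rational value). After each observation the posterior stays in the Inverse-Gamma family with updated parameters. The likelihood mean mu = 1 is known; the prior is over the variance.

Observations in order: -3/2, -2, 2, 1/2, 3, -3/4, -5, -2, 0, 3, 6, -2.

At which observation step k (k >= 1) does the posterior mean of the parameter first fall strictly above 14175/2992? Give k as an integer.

k = 2

obs 1: x=-3/2 → posterior Inverse-Gamma(27/10, 57/8)
obs 2: x=-2 → posterior Inverse-Gamma(16/5, 93/8)
obs 3: x=2 → posterior Inverse-Gamma(37/10, 97/8)
obs 4: x=1/2 → posterior Inverse-Gamma(21/5, 49/4)
obs 5: x=3 → posterior Inverse-Gamma(47/10, 57/4)
obs 6: x=-3/4 → posterior Inverse-Gamma(26/5, 505/32)
obs 7: x=-5 → posterior Inverse-Gamma(57/10, 1081/32)
obs 8: x=-2 → posterior Inverse-Gamma(31/5, 1225/32)
obs 9: x=0 → posterior Inverse-Gamma(67/10, 1241/32)
obs 10: x=3 → posterior Inverse-Gamma(36/5, 1305/32)
obs 11: x=6 → posterior Inverse-Gamma(77/10, 1705/32)
obs 12: x=-2 → posterior Inverse-Gamma(41/5, 1849/32)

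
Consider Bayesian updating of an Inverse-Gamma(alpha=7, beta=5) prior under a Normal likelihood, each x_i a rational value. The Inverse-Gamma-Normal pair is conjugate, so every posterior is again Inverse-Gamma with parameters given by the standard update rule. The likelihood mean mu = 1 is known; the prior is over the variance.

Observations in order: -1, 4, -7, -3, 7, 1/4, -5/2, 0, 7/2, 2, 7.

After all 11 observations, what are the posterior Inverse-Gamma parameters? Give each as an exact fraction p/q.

obs 1: x=-1 → posterior Inverse-Gamma(15/2, 7)
obs 2: x=4 → posterior Inverse-Gamma(8, 23/2)
obs 3: x=-7 → posterior Inverse-Gamma(17/2, 87/2)
obs 4: x=-3 → posterior Inverse-Gamma(9, 103/2)
obs 5: x=7 → posterior Inverse-Gamma(19/2, 139/2)
obs 6: x=1/4 → posterior Inverse-Gamma(10, 2233/32)
obs 7: x=-5/2 → posterior Inverse-Gamma(21/2, 2429/32)
obs 8: x=0 → posterior Inverse-Gamma(11, 2445/32)
obs 9: x=7/2 → posterior Inverse-Gamma(23/2, 2545/32)
obs 10: x=2 → posterior Inverse-Gamma(12, 2561/32)
obs 11: x=7 → posterior Inverse-Gamma(25/2, 3137/32)

alpha=25/2, beta=3137/32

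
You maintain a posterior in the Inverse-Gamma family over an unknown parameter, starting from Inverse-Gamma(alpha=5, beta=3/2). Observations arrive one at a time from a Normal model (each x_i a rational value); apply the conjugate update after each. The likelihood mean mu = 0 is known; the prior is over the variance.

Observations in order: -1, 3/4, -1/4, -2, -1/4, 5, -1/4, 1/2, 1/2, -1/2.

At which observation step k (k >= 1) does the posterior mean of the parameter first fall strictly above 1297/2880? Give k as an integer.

k = 2

obs 1: x=-1 → posterior Inverse-Gamma(11/2, 2)
obs 2: x=3/4 → posterior Inverse-Gamma(6, 73/32)
obs 3: x=-1/4 → posterior Inverse-Gamma(13/2, 37/16)
obs 4: x=-2 → posterior Inverse-Gamma(7, 69/16)
obs 5: x=-1/4 → posterior Inverse-Gamma(15/2, 139/32)
obs 6: x=5 → posterior Inverse-Gamma(8, 539/32)
obs 7: x=-1/4 → posterior Inverse-Gamma(17/2, 135/8)
obs 8: x=1/2 → posterior Inverse-Gamma(9, 17)
obs 9: x=1/2 → posterior Inverse-Gamma(19/2, 137/8)
obs 10: x=-1/2 → posterior Inverse-Gamma(10, 69/4)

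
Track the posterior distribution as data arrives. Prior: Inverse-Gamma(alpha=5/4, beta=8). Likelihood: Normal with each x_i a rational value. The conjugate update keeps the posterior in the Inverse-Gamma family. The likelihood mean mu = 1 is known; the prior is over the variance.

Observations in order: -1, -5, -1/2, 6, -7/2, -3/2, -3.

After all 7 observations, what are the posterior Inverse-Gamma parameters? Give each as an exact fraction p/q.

obs 1: x=-1 → posterior Inverse-Gamma(7/4, 10)
obs 2: x=-5 → posterior Inverse-Gamma(9/4, 28)
obs 3: x=-1/2 → posterior Inverse-Gamma(11/4, 233/8)
obs 4: x=6 → posterior Inverse-Gamma(13/4, 333/8)
obs 5: x=-7/2 → posterior Inverse-Gamma(15/4, 207/4)
obs 6: x=-3/2 → posterior Inverse-Gamma(17/4, 439/8)
obs 7: x=-3 → posterior Inverse-Gamma(19/4, 503/8)

alpha=19/4, beta=503/8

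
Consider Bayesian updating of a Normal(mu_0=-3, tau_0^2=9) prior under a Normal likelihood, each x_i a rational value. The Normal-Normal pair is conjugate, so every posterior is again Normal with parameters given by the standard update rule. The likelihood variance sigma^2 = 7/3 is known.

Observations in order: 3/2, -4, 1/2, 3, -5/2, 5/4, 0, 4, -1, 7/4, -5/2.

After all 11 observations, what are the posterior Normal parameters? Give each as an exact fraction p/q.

mu_0=33/304, tau_0^2=63/304

obs 1: x=3/2 → posterior Normal(39/68, 63/34)
obs 2: x=-4 → posterior Normal(-177/122, 63/61)
obs 3: x=1/2 → posterior Normal(-75/88, 63/88)
obs 4: x=3 → posterior Normal(6/115, 63/115)
obs 5: x=-5/2 → posterior Normal(-123/284, 63/142)
obs 6: x=5/4 → posterior Normal(-111/676, 63/169)
obs 7: x=0 → posterior Normal(-111/784, 9/28)
obs 8: x=4 → posterior Normal(321/892, 63/223)
obs 9: x=-1 → posterior Normal(213/1000, 63/250)
obs 10: x=7/4 → posterior Normal(201/554, 63/277)
obs 11: x=-5/2 → posterior Normal(33/304, 63/304)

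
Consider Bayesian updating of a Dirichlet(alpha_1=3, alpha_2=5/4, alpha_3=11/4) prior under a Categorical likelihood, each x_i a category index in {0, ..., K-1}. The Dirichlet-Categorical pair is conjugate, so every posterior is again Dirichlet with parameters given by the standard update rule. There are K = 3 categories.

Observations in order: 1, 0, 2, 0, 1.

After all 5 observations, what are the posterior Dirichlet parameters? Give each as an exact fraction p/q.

obs 1: x=1 → posterior Dirichlet(3, 9/4, 11/4)
obs 2: x=0 → posterior Dirichlet(4, 9/4, 11/4)
obs 3: x=2 → posterior Dirichlet(4, 9/4, 15/4)
obs 4: x=0 → posterior Dirichlet(5, 9/4, 15/4)
obs 5: x=1 → posterior Dirichlet(5, 13/4, 15/4)

alpha_1=5, alpha_2=13/4, alpha_3=15/4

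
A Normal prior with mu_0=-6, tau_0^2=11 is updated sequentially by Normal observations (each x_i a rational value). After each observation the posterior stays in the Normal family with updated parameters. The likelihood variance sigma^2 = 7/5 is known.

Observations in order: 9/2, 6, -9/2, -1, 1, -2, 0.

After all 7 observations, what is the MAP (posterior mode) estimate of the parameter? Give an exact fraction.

obs 1: x=9/2 → posterior Normal(411/124, 77/62)
obs 2: x=6 → posterior Normal(119/26, 77/117)
obs 3: x=-9/2 → posterior Normal(72/43, 77/172)
obs 4: x=-1 → posterior Normal(233/227, 77/227)
obs 5: x=1 → posterior Normal(48/47, 77/282)
obs 6: x=-2 → posterior Normal(178/337, 77/337)
obs 7: x=0 → posterior Normal(89/196, 11/56)

89/196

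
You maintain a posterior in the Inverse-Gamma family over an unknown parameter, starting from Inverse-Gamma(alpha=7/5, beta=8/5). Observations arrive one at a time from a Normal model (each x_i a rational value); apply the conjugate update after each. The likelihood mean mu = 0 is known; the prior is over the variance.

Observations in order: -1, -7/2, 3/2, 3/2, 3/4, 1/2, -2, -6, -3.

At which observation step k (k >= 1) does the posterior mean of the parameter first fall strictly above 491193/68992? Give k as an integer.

obs 1: x=-1 → posterior Inverse-Gamma(19/10, 21/10)
obs 2: x=-7/2 → posterior Inverse-Gamma(12/5, 329/40)
obs 3: x=3/2 → posterior Inverse-Gamma(29/10, 187/20)
obs 4: x=3/2 → posterior Inverse-Gamma(17/5, 419/40)
obs 5: x=3/4 → posterior Inverse-Gamma(39/10, 1721/160)
obs 6: x=1/2 → posterior Inverse-Gamma(22/5, 1741/160)
obs 7: x=-2 → posterior Inverse-Gamma(49/10, 2061/160)
obs 8: x=-6 → posterior Inverse-Gamma(27/5, 4941/160)
obs 9: x=-3 → posterior Inverse-Gamma(59/10, 5661/160)

k = 9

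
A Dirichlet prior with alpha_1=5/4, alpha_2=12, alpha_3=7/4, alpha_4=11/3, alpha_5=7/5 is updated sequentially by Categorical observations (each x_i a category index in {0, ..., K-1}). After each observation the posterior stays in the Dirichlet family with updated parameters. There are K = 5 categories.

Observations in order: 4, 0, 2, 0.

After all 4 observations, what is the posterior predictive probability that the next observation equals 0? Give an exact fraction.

obs 1: x=4 → posterior Dirichlet(5/4, 12, 7/4, 11/3, 12/5)
obs 2: x=0 → posterior Dirichlet(9/4, 12, 7/4, 11/3, 12/5)
obs 3: x=2 → posterior Dirichlet(9/4, 12, 11/4, 11/3, 12/5)
obs 4: x=0 → posterior Dirichlet(13/4, 12, 11/4, 11/3, 12/5)

195/1444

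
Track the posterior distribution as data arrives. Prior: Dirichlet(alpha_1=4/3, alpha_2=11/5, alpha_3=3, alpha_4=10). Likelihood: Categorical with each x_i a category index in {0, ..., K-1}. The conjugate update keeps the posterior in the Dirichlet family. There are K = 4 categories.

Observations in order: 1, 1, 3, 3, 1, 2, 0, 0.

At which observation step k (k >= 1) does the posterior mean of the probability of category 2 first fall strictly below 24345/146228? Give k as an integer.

obs 1: x=1 → posterior Dirichlet(4/3, 16/5, 3, 10)
obs 2: x=1 → posterior Dirichlet(4/3, 21/5, 3, 10)
obs 3: x=3 → posterior Dirichlet(4/3, 21/5, 3, 11)
obs 4: x=3 → posterior Dirichlet(4/3, 21/5, 3, 12)
obs 5: x=1 → posterior Dirichlet(4/3, 26/5, 3, 12)
obs 6: x=2 → posterior Dirichlet(4/3, 26/5, 4, 12)
obs 7: x=0 → posterior Dirichlet(7/3, 26/5, 4, 12)
obs 8: x=0 → posterior Dirichlet(10/3, 26/5, 4, 12)

k = 2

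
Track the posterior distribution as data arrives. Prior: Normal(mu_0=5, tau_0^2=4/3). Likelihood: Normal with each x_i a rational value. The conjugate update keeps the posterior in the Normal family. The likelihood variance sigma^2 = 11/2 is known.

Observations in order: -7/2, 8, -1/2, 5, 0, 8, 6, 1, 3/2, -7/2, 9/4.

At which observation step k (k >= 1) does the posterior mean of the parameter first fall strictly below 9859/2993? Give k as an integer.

k = 5

obs 1: x=-7/2 → posterior Normal(137/41, 44/41)
obs 2: x=8 → posterior Normal(201/49, 44/49)
obs 3: x=-1/2 → posterior Normal(197/57, 44/57)
obs 4: x=5 → posterior Normal(237/65, 44/65)
obs 5: x=0 → posterior Normal(237/73, 44/73)
obs 6: x=8 → posterior Normal(301/81, 44/81)
obs 7: x=6 → posterior Normal(349/89, 44/89)
obs 8: x=1 → posterior Normal(357/97, 44/97)
obs 9: x=3/2 → posterior Normal(123/35, 44/105)
obs 10: x=-7/2 → posterior Normal(341/113, 44/113)
obs 11: x=9/4 → posterior Normal(359/121, 4/11)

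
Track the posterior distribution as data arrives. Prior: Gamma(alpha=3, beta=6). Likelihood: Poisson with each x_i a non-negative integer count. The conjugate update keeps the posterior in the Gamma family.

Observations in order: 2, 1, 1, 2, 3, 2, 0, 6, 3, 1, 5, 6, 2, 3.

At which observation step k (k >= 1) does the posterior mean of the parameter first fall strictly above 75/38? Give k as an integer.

k = 14

obs 1: x=2 → posterior Gamma(5, 7)
obs 2: x=1 → posterior Gamma(6, 8)
obs 3: x=1 → posterior Gamma(7, 9)
obs 4: x=2 → posterior Gamma(9, 10)
obs 5: x=3 → posterior Gamma(12, 11)
obs 6: x=2 → posterior Gamma(14, 12)
obs 7: x=0 → posterior Gamma(14, 13)
obs 8: x=6 → posterior Gamma(20, 14)
obs 9: x=3 → posterior Gamma(23, 15)
obs 10: x=1 → posterior Gamma(24, 16)
obs 11: x=5 → posterior Gamma(29, 17)
obs 12: x=6 → posterior Gamma(35, 18)
obs 13: x=2 → posterior Gamma(37, 19)
obs 14: x=3 → posterior Gamma(40, 20)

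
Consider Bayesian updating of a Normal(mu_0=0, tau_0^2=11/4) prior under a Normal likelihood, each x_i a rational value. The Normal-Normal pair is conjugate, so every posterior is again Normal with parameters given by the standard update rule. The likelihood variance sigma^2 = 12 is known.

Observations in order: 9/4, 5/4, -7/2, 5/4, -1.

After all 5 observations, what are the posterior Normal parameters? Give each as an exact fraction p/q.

obs 1: x=9/4 → posterior Normal(99/236, 132/59)
obs 2: x=5/4 → posterior Normal(11/20, 66/35)
obs 3: x=-7/2 → posterior Normal(0, 44/27)
obs 4: x=5/4 → posterior Normal(55/368, 33/23)
obs 5: x=-1 → posterior Normal(11/412, 132/103)

mu_0=11/412, tau_0^2=132/103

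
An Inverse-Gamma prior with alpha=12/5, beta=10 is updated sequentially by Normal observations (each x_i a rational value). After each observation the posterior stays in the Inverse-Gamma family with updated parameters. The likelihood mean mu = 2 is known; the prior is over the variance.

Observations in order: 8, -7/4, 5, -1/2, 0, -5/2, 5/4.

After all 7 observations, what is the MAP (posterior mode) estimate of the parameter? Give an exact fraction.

4405/552

obs 1: x=8 → posterior Inverse-Gamma(29/10, 28)
obs 2: x=-7/4 → posterior Inverse-Gamma(17/5, 1121/32)
obs 3: x=5 → posterior Inverse-Gamma(39/10, 1265/32)
obs 4: x=-1/2 → posterior Inverse-Gamma(22/5, 1365/32)
obs 5: x=0 → posterior Inverse-Gamma(49/10, 1429/32)
obs 6: x=-5/2 → posterior Inverse-Gamma(27/5, 1753/32)
obs 7: x=5/4 → posterior Inverse-Gamma(59/10, 881/16)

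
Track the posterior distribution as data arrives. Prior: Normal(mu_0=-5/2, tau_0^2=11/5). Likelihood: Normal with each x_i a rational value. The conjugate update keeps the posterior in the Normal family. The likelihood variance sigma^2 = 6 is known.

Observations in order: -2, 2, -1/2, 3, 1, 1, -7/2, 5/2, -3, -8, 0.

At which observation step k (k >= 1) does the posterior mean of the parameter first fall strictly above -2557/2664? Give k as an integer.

obs 1: x=-2 → posterior Normal(-97/41, 66/41)
obs 2: x=2 → posterior Normal(-75/52, 33/26)
obs 3: x=-1/2 → posterior Normal(-23/18, 22/21)
obs 4: x=3 → posterior Normal(-95/148, 33/37)
obs 5: x=1 → posterior Normal(-73/170, 66/85)
obs 6: x=1 → posterior Normal(-17/64, 11/16)
obs 7: x=-7/2 → posterior Normal(-64/107, 66/107)
obs 8: x=5/2 → posterior Normal(-73/236, 33/59)
obs 9: x=-3 → posterior Normal(-139/258, 22/43)
obs 10: x=-8 → posterior Normal(-9/8, 33/70)
obs 11: x=0 → posterior Normal(-315/302, 66/151)

k = 4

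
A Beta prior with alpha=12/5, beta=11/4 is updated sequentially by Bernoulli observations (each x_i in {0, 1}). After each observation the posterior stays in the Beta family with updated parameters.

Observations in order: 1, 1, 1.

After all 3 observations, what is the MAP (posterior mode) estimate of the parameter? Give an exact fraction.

obs 1: x=1 → posterior Beta(17/5, 11/4)
obs 2: x=1 → posterior Beta(22/5, 11/4)
obs 3: x=1 → posterior Beta(27/5, 11/4)

88/123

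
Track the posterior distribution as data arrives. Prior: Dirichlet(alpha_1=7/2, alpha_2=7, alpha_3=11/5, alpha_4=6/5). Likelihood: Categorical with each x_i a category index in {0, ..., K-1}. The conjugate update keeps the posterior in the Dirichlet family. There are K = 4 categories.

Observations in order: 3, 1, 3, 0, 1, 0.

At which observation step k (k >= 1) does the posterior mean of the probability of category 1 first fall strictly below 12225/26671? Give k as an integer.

k = 4

obs 1: x=3 → posterior Dirichlet(7/2, 7, 11/5, 11/5)
obs 2: x=1 → posterior Dirichlet(7/2, 8, 11/5, 11/5)
obs 3: x=3 → posterior Dirichlet(7/2, 8, 11/5, 16/5)
obs 4: x=0 → posterior Dirichlet(9/2, 8, 11/5, 16/5)
obs 5: x=1 → posterior Dirichlet(9/2, 9, 11/5, 16/5)
obs 6: x=0 → posterior Dirichlet(11/2, 9, 11/5, 16/5)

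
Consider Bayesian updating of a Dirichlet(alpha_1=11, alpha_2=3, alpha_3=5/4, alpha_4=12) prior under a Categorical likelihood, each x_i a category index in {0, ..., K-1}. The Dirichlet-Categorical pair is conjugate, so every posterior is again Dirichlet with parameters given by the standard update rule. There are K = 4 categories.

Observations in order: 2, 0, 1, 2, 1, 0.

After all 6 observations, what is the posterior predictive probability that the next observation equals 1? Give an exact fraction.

obs 1: x=2 → posterior Dirichlet(11, 3, 9/4, 12)
obs 2: x=0 → posterior Dirichlet(12, 3, 9/4, 12)
obs 3: x=1 → posterior Dirichlet(12, 4, 9/4, 12)
obs 4: x=2 → posterior Dirichlet(12, 4, 13/4, 12)
obs 5: x=1 → posterior Dirichlet(12, 5, 13/4, 12)
obs 6: x=0 → posterior Dirichlet(13, 5, 13/4, 12)

20/133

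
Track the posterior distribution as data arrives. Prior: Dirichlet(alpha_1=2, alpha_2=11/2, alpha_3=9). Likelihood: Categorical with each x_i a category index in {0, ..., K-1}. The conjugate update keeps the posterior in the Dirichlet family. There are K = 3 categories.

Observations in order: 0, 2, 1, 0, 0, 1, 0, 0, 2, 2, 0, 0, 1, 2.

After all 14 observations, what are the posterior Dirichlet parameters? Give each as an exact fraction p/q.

obs 1: x=0 → posterior Dirichlet(3, 11/2, 9)
obs 2: x=2 → posterior Dirichlet(3, 11/2, 10)
obs 3: x=1 → posterior Dirichlet(3, 13/2, 10)
obs 4: x=0 → posterior Dirichlet(4, 13/2, 10)
obs 5: x=0 → posterior Dirichlet(5, 13/2, 10)
obs 6: x=1 → posterior Dirichlet(5, 15/2, 10)
obs 7: x=0 → posterior Dirichlet(6, 15/2, 10)
obs 8: x=0 → posterior Dirichlet(7, 15/2, 10)
obs 9: x=2 → posterior Dirichlet(7, 15/2, 11)
obs 10: x=2 → posterior Dirichlet(7, 15/2, 12)
obs 11: x=0 → posterior Dirichlet(8, 15/2, 12)
obs 12: x=0 → posterior Dirichlet(9, 15/2, 12)
obs 13: x=1 → posterior Dirichlet(9, 17/2, 12)
obs 14: x=2 → posterior Dirichlet(9, 17/2, 13)

alpha_1=9, alpha_2=17/2, alpha_3=13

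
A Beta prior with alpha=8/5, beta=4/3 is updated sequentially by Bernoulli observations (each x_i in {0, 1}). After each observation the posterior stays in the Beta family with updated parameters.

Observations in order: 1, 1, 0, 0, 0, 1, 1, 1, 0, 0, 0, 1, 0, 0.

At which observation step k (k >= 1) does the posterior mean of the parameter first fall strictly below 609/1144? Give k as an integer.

k = 4

obs 1: x=1 → posterior Beta(13/5, 4/3)
obs 2: x=1 → posterior Beta(18/5, 4/3)
obs 3: x=0 → posterior Beta(18/5, 7/3)
obs 4: x=0 → posterior Beta(18/5, 10/3)
obs 5: x=0 → posterior Beta(18/5, 13/3)
obs 6: x=1 → posterior Beta(23/5, 13/3)
obs 7: x=1 → posterior Beta(28/5, 13/3)
obs 8: x=1 → posterior Beta(33/5, 13/3)
obs 9: x=0 → posterior Beta(33/5, 16/3)
obs 10: x=0 → posterior Beta(33/5, 19/3)
obs 11: x=0 → posterior Beta(33/5, 22/3)
obs 12: x=1 → posterior Beta(38/5, 22/3)
obs 13: x=0 → posterior Beta(38/5, 25/3)
obs 14: x=0 → posterior Beta(38/5, 28/3)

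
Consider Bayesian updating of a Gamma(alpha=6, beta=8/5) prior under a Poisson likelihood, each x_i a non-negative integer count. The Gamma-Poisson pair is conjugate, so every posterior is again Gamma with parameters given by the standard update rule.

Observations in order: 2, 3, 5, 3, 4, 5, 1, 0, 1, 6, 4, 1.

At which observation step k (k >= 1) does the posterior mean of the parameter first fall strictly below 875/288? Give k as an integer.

obs 1: x=2 → posterior Gamma(8, 13/5)
obs 2: x=3 → posterior Gamma(11, 18/5)
obs 3: x=5 → posterior Gamma(16, 23/5)
obs 4: x=3 → posterior Gamma(19, 28/5)
obs 5: x=4 → posterior Gamma(23, 33/5)
obs 6: x=5 → posterior Gamma(28, 38/5)
obs 7: x=1 → posterior Gamma(29, 43/5)
obs 8: x=0 → posterior Gamma(29, 48/5)
obs 9: x=1 → posterior Gamma(30, 53/5)
obs 10: x=6 → posterior Gamma(36, 58/5)
obs 11: x=4 → posterior Gamma(40, 63/5)
obs 12: x=1 → posterior Gamma(41, 68/5)

k = 8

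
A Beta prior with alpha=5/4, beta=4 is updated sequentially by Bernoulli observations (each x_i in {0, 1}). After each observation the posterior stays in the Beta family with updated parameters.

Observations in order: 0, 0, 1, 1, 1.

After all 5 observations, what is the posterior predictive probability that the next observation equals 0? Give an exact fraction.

obs 1: x=0 → posterior Beta(5/4, 5)
obs 2: x=0 → posterior Beta(5/4, 6)
obs 3: x=1 → posterior Beta(9/4, 6)
obs 4: x=1 → posterior Beta(13/4, 6)
obs 5: x=1 → posterior Beta(17/4, 6)

24/41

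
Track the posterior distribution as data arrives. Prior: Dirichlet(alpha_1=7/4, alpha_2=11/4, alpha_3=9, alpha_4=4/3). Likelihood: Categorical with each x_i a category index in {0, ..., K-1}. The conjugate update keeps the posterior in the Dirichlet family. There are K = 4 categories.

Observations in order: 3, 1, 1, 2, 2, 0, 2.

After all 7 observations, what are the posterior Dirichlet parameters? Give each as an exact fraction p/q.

alpha_1=11/4, alpha_2=19/4, alpha_3=12, alpha_4=7/3

obs 1: x=3 → posterior Dirichlet(7/4, 11/4, 9, 7/3)
obs 2: x=1 → posterior Dirichlet(7/4, 15/4, 9, 7/3)
obs 3: x=1 → posterior Dirichlet(7/4, 19/4, 9, 7/3)
obs 4: x=2 → posterior Dirichlet(7/4, 19/4, 10, 7/3)
obs 5: x=2 → posterior Dirichlet(7/4, 19/4, 11, 7/3)
obs 6: x=0 → posterior Dirichlet(11/4, 19/4, 11, 7/3)
obs 7: x=2 → posterior Dirichlet(11/4, 19/4, 12, 7/3)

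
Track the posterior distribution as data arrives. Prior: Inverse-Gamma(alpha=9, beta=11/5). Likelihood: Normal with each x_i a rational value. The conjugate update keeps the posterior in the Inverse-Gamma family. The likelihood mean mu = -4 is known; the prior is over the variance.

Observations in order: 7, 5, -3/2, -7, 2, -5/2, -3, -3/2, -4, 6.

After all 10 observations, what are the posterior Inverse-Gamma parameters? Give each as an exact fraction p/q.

alpha=14, beta=7343/40

obs 1: x=7 → posterior Inverse-Gamma(19/2, 627/10)
obs 2: x=5 → posterior Inverse-Gamma(10, 516/5)
obs 3: x=-3/2 → posterior Inverse-Gamma(21/2, 4253/40)
obs 4: x=-7 → posterior Inverse-Gamma(11, 4433/40)
obs 5: x=2 → posterior Inverse-Gamma(23/2, 5153/40)
obs 6: x=-5/2 → posterior Inverse-Gamma(12, 2599/20)
obs 7: x=-3 → posterior Inverse-Gamma(25/2, 2609/20)
obs 8: x=-3/2 → posterior Inverse-Gamma(13, 5343/40)
obs 9: x=-4 → posterior Inverse-Gamma(27/2, 5343/40)
obs 10: x=6 → posterior Inverse-Gamma(14, 7343/40)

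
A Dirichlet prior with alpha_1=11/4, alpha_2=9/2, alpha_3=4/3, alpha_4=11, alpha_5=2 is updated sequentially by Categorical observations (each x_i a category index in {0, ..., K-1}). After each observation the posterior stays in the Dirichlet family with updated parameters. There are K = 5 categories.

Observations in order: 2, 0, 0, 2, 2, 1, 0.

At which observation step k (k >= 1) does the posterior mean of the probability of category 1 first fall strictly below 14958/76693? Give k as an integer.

k = 2

obs 1: x=2 → posterior Dirichlet(11/4, 9/2, 7/3, 11, 2)
obs 2: x=0 → posterior Dirichlet(15/4, 9/2, 7/3, 11, 2)
obs 3: x=0 → posterior Dirichlet(19/4, 9/2, 7/3, 11, 2)
obs 4: x=2 → posterior Dirichlet(19/4, 9/2, 10/3, 11, 2)
obs 5: x=2 → posterior Dirichlet(19/4, 9/2, 13/3, 11, 2)
obs 6: x=1 → posterior Dirichlet(19/4, 11/2, 13/3, 11, 2)
obs 7: x=0 → posterior Dirichlet(23/4, 11/2, 13/3, 11, 2)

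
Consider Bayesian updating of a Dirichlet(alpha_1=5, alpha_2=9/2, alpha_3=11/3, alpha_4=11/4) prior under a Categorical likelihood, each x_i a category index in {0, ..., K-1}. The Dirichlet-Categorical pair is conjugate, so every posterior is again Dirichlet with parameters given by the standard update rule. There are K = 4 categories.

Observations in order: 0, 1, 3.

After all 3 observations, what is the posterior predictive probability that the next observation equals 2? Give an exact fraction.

obs 1: x=0 → posterior Dirichlet(6, 9/2, 11/3, 11/4)
obs 2: x=1 → posterior Dirichlet(6, 11/2, 11/3, 11/4)
obs 3: x=3 → posterior Dirichlet(6, 11/2, 11/3, 15/4)

44/227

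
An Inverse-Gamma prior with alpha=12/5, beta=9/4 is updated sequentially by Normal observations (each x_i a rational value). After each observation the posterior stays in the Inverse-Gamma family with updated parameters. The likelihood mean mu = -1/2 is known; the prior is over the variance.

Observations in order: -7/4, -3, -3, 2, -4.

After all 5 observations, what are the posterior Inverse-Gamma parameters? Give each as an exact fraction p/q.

alpha=49/10, beta=593/32

obs 1: x=-7/4 → posterior Inverse-Gamma(29/10, 97/32)
obs 2: x=-3 → posterior Inverse-Gamma(17/5, 197/32)
obs 3: x=-3 → posterior Inverse-Gamma(39/10, 297/32)
obs 4: x=2 → posterior Inverse-Gamma(22/5, 397/32)
obs 5: x=-4 → posterior Inverse-Gamma(49/10, 593/32)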